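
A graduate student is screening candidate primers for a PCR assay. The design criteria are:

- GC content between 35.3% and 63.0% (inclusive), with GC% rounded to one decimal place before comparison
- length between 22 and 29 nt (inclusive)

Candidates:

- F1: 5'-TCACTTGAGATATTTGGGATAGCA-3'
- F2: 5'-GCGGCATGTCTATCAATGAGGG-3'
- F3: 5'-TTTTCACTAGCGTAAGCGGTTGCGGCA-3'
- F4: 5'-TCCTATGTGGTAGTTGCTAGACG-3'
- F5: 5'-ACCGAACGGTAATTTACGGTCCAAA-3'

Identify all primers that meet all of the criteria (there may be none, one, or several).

F1 (24 nt, A=7 T=8 G=6 C=3): GC 9/24 = 37.5% ✓; length 24 ✓ — passes.
F2 (22 nt, A=5 T=5 G=8 C=4): GC 12/22 = 54.5% ✓; length 22 ✓ — passes.
F3 (27 nt, A=5 T=8 G=8 C=6): GC 14/27 = 51.9% ✓; length 27 ✓ — passes.
F4 (23 nt, A=4 T=8 G=7 C=4): GC 11/23 = 47.8% ✓; length 23 ✓ — passes.
F5 (25 nt, A=9 T=5 G=5 C=6): GC 11/25 = 44.0% ✓; length 25 ✓ — passes.

F1, F2, F3, F4 and F5.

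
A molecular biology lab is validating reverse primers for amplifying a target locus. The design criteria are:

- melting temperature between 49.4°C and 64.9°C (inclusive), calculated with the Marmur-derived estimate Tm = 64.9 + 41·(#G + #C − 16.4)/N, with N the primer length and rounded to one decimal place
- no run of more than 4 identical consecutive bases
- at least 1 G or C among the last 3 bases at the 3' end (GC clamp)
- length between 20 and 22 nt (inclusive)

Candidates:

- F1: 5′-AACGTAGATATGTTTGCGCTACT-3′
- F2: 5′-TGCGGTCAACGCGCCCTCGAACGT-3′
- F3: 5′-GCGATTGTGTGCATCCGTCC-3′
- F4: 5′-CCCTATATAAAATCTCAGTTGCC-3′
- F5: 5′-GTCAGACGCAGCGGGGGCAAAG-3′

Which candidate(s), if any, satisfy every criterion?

F1 (23 nt, A=6 T=8 G=5 C=4): Tm = 64.9 + 41·(9 − 16.4)/23 = 51.7°C ✓; longest run = 3 ✓; 3' end ACT has 1 G/C ✓; length 23, outside 20–22 ✗ — fails.
F2 (24 nt, A=4 T=4 G=7 C=9): Tm = 64.9 + 41·(16 − 16.4)/24 = 64.2°C ✓; longest run = 3 ✓; 3' end CGT has 2 G/C ✓; length 24, outside 20–22 ✗ — fails.
F3 (20 nt, A=2 T=6 G=6 C=6): Tm = 64.9 + 41·(12 − 16.4)/20 = 55.9°C ✓; longest run = 2 ✓; 3' end TCC has 2 G/C ✓; length 20 ✓ — passes.
F4 (23 nt, A=7 T=7 G=2 C=7): Tm = 64.9 + 41·(9 − 16.4)/23 = 51.7°C ✓; longest run = 4 ✓; 3' end GCC has 3 G/C ✓; length 23, outside 20–22 ✗ — fails.
F5 (22 nt, A=6 T=1 G=10 C=5): Tm = 64.9 + 41·(15 − 16.4)/22 = 62.3°C ✓; longest run = 5, exceeds 4 ✗; 3' end AAG has 1 G/C ✓; length 22 ✓ — fails.

F3 only.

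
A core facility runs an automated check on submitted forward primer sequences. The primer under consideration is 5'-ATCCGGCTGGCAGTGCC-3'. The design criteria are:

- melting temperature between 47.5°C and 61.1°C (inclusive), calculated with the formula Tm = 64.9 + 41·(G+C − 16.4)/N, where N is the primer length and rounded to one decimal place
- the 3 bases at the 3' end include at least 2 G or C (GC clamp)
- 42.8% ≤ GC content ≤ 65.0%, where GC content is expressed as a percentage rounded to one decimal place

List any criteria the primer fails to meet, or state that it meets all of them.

Fails: GC content.

Base counts: A=2, T=3, G=6, C=6 (length 17).
Tm: Tm = 64.9 + 41·(12 − 16.4)/17 = 54.3°C ✓
GC clamp: 3' end GCC has 3 G/C ✓
GC content: GC 12/17 = 70.6%, outside 42.8–65.0% ✗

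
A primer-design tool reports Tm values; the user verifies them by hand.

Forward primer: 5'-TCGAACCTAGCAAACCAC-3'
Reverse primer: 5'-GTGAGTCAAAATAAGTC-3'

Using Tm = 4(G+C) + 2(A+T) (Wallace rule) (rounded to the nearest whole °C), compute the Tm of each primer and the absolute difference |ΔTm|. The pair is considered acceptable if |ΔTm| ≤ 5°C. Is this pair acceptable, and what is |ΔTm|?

|ΔTm| = 8°C; the pair is not acceptable.

Forward: A=7 T=2 G=2 C=7 → Tm = 2·9 + 4·9 = 54°C.
Reverse: A=7 T=4 G=4 C=2 → Tm = 2·11 + 4·6 = 46°C.
|ΔTm| = |54 − 46| = 8°C, > 5°C.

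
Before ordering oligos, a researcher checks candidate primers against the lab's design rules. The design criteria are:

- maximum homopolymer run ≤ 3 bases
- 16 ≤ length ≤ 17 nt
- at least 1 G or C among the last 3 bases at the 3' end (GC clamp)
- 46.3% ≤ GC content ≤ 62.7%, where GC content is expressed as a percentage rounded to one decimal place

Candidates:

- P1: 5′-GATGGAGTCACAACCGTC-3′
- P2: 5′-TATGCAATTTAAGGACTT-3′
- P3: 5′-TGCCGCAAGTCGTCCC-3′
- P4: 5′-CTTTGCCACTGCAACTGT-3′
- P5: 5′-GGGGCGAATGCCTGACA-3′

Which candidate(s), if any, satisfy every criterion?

P1 (18 nt, A=5 T=3 G=5 C=5): longest run = 2 ✓; length 18, outside 16–17 ✗; 3' end GTC has 2 G/C ✓; GC 10/18 = 55.6% ✓ — fails.
P2 (18 nt, A=6 T=7 G=3 C=2): longest run = 3 ✓; length 18, outside 16–17 ✗; 3' end CTT has 1 G/C ✓; GC 5/18 = 27.8%, outside 46.3–62.7% ✗ — fails.
P3 (16 nt, A=2 T=3 G=4 C=7): longest run = 3 ✓; length 16 ✓; 3' end CCC has 3 G/C ✓; GC 11/16 = 68.8%, outside 46.3–62.7% ✗ — fails.
P4 (18 nt, A=3 T=6 G=3 C=6): longest run = 3 ✓; length 18, outside 16–17 ✗; 3' end TGT has 1 G/C ✓; GC 9/18 = 50.0% ✓ — fails.
P5 (17 nt, A=4 T=2 G=7 C=4): longest run = 4, exceeds 3 ✗; length 17 ✓; 3' end ACA has 1 G/C ✓; GC 11/17 = 64.7%, outside 46.3–62.7% ✗ — fails.

None of the candidates satisfy all criteria.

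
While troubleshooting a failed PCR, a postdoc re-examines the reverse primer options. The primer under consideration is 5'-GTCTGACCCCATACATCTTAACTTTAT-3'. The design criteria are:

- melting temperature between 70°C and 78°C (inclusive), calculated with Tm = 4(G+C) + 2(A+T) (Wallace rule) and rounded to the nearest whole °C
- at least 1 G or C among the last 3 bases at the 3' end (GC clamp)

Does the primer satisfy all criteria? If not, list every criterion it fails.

Base counts: A=7, T=10, G=2, C=8 (length 27).
Tm: Tm = 2·17 + 4·10 = 74°C ✓
GC clamp: 3' end TAT has 0 G/C, need ≥1 ✗

Fails: GC clamp.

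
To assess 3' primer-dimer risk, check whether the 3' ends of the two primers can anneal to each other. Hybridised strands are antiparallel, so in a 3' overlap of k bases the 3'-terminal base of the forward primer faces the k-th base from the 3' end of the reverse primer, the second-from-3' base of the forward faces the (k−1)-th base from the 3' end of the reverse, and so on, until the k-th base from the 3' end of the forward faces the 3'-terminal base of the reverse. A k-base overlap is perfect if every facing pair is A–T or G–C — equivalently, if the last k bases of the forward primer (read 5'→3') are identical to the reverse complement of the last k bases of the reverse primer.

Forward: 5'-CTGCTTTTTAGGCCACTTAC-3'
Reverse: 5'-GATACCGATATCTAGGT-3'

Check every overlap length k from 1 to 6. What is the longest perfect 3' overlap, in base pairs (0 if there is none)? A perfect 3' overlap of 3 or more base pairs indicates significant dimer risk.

Longest perfect overlap: 2 complementary base pairs; below the dimer-risk threshold (threshold 3).

Last 6 bases (5'→3') — forward …ACTTAC, reverse …CTAGGT.
Reverse complement of the reverse primer's last 6 bases: ACCTAG; its first k bases are the reverse complement of the reverse primer's last k bases, so a perfect k-base overlap needs the forward primer's last k bases to equal them.
Comparing (forward last k vs required): k=1: C vs A ✗; k=2: AC vs AC ✓; k=3: TAC vs ACC ✗; k=4: TTAC vs ACCT ✗; k=5: CTTAC vs ACCTA ✗; k=6: ACTTAC vs ACCTAG ✗.
Only k = 2 is perfect, so the longest perfect 3' overlap is 2.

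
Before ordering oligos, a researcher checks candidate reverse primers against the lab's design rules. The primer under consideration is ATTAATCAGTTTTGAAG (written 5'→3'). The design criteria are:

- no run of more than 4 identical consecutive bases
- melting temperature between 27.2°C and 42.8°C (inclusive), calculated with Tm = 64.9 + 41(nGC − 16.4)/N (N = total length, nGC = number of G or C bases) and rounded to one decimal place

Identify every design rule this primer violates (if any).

Meets all criteria.

Base counts: A=6, T=7, G=3, C=1 (length 17).
homopolymer run: longest run = 4 ✓
Tm: Tm = 64.9 + 41·(4 − 16.4)/17 = 35.0°C ✓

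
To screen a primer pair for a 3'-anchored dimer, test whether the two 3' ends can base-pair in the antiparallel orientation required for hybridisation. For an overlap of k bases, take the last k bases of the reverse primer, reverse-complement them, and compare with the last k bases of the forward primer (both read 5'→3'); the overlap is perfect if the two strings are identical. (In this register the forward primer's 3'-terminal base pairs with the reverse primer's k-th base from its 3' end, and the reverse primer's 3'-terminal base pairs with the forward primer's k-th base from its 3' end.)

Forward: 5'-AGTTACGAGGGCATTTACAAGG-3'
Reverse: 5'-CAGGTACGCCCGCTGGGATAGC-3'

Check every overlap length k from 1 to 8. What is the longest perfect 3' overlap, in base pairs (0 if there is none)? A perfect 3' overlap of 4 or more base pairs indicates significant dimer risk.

Longest perfect overlap: 1 complementary base pair; below the dimer-risk threshold (threshold 4).

Last 8 bases (5'→3') — forward …TTACAAGG, reverse …GGGATAGC.
Reverse complement of the reverse primer's last 8 bases: GCTATCCC; its first k bases are the reverse complement of the reverse primer's last k bases, so a perfect k-base overlap needs the forward primer's last k bases to equal them.
Comparing (forward last k vs required): k=1: G vs G ✓; k=2: GG vs GC ✗; k=3: AGG vs GCT ✗; k=4: AAGG vs GCTA ✗; k=5: CAAGG vs GCTAT ✗; k=6: ACAAGG vs GCTATC ✗; k=7: TACAAGG vs GCTATCC ✗; k=8: TTACAAGG vs GCTATCCC ✗.
Only k = 1 is perfect, so the longest perfect 3' overlap is 1.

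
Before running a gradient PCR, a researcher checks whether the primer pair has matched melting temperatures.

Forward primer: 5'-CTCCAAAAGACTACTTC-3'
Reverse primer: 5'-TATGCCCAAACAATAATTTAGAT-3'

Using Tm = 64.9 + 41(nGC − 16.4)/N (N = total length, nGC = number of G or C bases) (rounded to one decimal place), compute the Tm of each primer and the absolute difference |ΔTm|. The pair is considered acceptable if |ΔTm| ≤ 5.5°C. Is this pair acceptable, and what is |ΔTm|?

Forward: G+C = 7, N = 17 → Tm = 64.9 + 41·(7 − 16.4)/17 = 42.2°C.
Reverse: G+C = 6, N = 23 → Tm = 64.9 + 41·(6 − 16.4)/23 = 46.4°C.
|ΔTm| = |42.2 − 46.4| = 4.2°C, ≤ 5.5°C.

|ΔTm| = 4.2°C; the pair is acceptable.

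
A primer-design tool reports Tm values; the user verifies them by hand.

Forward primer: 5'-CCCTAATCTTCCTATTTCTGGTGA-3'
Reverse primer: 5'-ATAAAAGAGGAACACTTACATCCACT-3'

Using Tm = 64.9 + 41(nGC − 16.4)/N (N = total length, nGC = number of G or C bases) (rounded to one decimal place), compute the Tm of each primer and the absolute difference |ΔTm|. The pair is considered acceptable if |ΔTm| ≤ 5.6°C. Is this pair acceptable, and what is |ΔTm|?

|ΔTm| = 0.8°C; the pair is acceptable.

Forward: G+C = 10, N = 24 → Tm = 64.9 + 41·(10 − 16.4)/24 = 54.0°C.
Reverse: G+C = 9, N = 26 → Tm = 64.9 + 41·(9 − 16.4)/26 = 53.2°C.
|ΔTm| = |54.0 − 53.2| = 0.8°C, ≤ 5.6°C.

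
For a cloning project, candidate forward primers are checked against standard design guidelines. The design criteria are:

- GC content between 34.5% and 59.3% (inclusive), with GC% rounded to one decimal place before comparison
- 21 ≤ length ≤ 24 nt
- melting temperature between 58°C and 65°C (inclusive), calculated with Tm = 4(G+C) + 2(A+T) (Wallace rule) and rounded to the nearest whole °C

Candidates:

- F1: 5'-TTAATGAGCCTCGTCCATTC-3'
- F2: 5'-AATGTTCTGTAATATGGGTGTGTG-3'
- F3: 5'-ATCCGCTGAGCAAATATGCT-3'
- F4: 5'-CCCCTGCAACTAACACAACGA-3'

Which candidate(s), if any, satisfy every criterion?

F1 (20 nt, A=4 T=7 G=3 C=6): GC 9/20 = 45.0% ✓; length 20, outside 21–24 ✗; Tm = 2·11 + 4·9 = 58°C ✓ — fails.
F2 (24 nt, A=5 T=10 G=8 C=1): GC 9/24 = 37.5% ✓; length 24 ✓; Tm = 2·15 + 4·9 = 66°C, outside 58–65°C ✗ — fails.
F3 (20 nt, A=6 T=5 G=4 C=5): GC 9/20 = 45.0% ✓; length 20, outside 21–24 ✗; Tm = 2·11 + 4·9 = 58°C ✓ — fails.
F4 (21 nt, A=8 T=2 G=2 C=9): GC 11/21 = 52.4% ✓; length 21 ✓; Tm = 2·10 + 4·11 = 64°C ✓ — passes.

F4 only.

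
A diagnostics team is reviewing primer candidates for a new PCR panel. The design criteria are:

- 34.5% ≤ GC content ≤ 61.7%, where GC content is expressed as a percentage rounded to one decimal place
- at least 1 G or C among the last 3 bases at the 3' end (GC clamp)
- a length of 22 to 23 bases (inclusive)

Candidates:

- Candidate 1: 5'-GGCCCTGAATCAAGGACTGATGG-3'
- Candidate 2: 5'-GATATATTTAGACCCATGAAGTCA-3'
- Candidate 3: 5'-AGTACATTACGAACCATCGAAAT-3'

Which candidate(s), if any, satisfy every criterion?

Candidate 1 (23 nt, A=6 T=4 G=8 C=5): GC 13/23 = 56.5% ✓; 3' end TGG has 2 G/C ✓; length 23 ✓ — passes.
Candidate 2 (24 nt, A=9 T=7 G=4 C=4): GC 8/24 = 33.3%, outside 34.5–61.7% ✗; 3' end TCA has 1 G/C ✓; length 24, outside 22–23 ✗ — fails.
Candidate 3 (23 nt, A=10 T=5 G=3 C=5): GC 8/23 = 34.8% ✓; 3' end AAT has 0 G/C, need ≥1 ✗; length 23 ✓ — fails.

Candidate 1 only.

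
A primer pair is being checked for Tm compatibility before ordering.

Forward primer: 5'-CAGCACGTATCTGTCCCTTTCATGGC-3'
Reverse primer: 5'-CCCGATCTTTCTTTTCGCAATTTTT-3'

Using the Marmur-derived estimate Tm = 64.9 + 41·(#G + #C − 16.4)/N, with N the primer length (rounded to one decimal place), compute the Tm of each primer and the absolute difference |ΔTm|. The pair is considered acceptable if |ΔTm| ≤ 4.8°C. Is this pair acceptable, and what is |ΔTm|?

Forward: G+C = 14, N = 26 → Tm = 64.9 + 41·(14 − 16.4)/26 = 61.1°C.
Reverse: G+C = 9, N = 25 → Tm = 64.9 + 41·(9 − 16.4)/25 = 52.8°C.
|ΔTm| = |61.1 − 52.8| = 8.3°C, > 4.8°C.

|ΔTm| = 8.3°C; the pair is not acceptable.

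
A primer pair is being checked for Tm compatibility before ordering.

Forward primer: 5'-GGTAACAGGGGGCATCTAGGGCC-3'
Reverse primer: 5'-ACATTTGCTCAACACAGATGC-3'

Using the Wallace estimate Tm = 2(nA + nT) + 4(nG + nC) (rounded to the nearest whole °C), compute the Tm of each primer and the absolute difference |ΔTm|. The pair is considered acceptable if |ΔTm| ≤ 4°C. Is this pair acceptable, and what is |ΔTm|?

|ΔTm| = 16°C; the pair is not acceptable.

Forward: A=5 T=3 G=10 C=5 → Tm = 2·8 + 4·15 = 76°C.
Reverse: A=7 T=5 G=3 C=6 → Tm = 2·12 + 4·9 = 60°C.
|ΔTm| = |76 − 60| = 16°C, > 4°C.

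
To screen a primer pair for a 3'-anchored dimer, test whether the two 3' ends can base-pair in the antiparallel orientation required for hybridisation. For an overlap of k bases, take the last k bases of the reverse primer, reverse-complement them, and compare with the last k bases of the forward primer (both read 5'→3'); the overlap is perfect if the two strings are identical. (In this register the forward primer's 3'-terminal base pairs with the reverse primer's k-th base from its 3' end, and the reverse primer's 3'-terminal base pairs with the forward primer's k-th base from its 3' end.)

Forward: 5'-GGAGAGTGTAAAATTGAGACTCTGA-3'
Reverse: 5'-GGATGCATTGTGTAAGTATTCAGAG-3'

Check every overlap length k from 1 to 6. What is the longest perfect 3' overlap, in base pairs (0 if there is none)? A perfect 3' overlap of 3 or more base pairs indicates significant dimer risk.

Last 6 bases (5'→3') — forward …CTCTGA, reverse …TCAGAG.
Reverse complement of the reverse primer's last 6 bases: CTCTGA; its first k bases are the reverse complement of the reverse primer's last k bases, so a perfect k-base overlap needs the forward primer's last k bases to equal them.
Comparing (forward last k vs required): k=1: A vs C ✗; k=2: GA vs CT ✗; k=3: TGA vs CTC ✗; k=4: CTGA vs CTCT ✗; k=5: TCTGA vs CTCTG ✗; k=6: CTCTGA vs CTCTGA ✓.
Only k = 6 is perfect, so the longest perfect 3' overlap is 6.

Longest perfect overlap: 6 complementary base pairs; significant dimer risk (threshold 3).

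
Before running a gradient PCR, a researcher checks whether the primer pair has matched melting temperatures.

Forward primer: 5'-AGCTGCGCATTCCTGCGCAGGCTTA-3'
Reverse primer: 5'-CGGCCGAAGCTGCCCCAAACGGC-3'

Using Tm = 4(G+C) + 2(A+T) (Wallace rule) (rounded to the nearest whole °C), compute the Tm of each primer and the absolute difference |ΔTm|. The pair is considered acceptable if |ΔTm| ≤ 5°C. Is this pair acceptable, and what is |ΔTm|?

|ΔTm| = 0°C; the pair is acceptable.

Forward: A=4 T=6 G=7 C=8 → Tm = 2·10 + 4·15 = 80°C.
Reverse: A=5 T=1 G=7 C=10 → Tm = 2·6 + 4·17 = 80°C.
|ΔTm| = |80 − 80| = 0°C, ≤ 5°C.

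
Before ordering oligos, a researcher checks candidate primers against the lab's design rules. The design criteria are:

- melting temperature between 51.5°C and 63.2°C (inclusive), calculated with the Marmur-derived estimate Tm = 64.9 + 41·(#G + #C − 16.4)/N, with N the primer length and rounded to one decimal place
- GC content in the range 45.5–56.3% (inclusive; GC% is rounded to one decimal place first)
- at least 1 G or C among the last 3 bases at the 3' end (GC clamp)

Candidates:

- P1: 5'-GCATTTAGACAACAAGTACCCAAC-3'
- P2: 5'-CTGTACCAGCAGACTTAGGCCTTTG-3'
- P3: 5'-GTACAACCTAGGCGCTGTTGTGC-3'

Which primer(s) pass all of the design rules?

P1 (24 nt, A=10 T=4 G=3 C=7): Tm = 64.9 + 41·(10 − 16.4)/24 = 54.0°C ✓; GC 10/24 = 41.7%, outside 45.5–56.3% ✗; 3' end AAC has 1 G/C ✓ — fails.
P2 (25 nt, A=5 T=7 G=6 C=7): Tm = 64.9 + 41·(13 − 16.4)/25 = 59.3°C ✓; GC 13/25 = 52.0% ✓; 3' end TTG has 1 G/C ✓ — passes.
P3 (23 nt, A=4 T=6 G=7 C=6): Tm = 64.9 + 41·(13 − 16.4)/23 = 58.8°C ✓; GC 13/23 = 56.5%, outside 45.5–56.3% ✗; 3' end TGC has 2 G/C ✓ — fails.

P2 only.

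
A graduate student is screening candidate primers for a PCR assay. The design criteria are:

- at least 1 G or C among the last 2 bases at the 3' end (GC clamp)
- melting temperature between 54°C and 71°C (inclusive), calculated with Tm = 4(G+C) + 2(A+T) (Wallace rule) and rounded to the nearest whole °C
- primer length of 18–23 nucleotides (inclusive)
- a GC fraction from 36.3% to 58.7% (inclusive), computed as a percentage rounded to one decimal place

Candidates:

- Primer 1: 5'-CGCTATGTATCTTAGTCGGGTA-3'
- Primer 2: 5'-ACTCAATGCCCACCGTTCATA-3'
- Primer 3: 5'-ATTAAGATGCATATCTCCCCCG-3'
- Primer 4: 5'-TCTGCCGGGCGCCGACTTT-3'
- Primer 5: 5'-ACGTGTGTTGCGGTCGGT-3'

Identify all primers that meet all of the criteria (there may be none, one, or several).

Primer 1 (22 nt, A=4 T=8 G=6 C=4): 3' end TA has 0 G/C, need ≥1 ✗; Tm = 2·12 + 4·10 = 64°C ✓; length 22 ✓; GC 10/22 = 45.5% ✓ — fails.
Primer 2 (21 nt, A=6 T=5 G=2 C=8): 3' end TA has 0 G/C, need ≥1 ✗; Tm = 2·11 + 4·10 = 62°C ✓; length 21 ✓; GC 10/21 = 47.6% ✓ — fails.
Primer 3 (22 nt, A=6 T=6 G=3 C=7): 3' end CG has 2 G/C ✓; Tm = 2·12 + 4·10 = 64°C ✓; length 22 ✓; GC 10/22 = 45.5% ✓ — passes.
Primer 4 (19 nt, A=1 T=5 G=6 C=7): 3' end TT has 0 G/C, need ≥1 ✗; Tm = 2·6 + 4·13 = 64°C ✓; length 19 ✓; GC 13/19 = 68.4%, outside 36.3–58.7% ✗ — fails.
Primer 5 (18 nt, A=1 T=6 G=8 C=3): 3' end GT has 1 G/C ✓; Tm = 2·7 + 4·11 = 58°C ✓; length 18 ✓; GC 11/18 = 61.1%, outside 36.3–58.7% ✗ — fails.

Primer 3 only.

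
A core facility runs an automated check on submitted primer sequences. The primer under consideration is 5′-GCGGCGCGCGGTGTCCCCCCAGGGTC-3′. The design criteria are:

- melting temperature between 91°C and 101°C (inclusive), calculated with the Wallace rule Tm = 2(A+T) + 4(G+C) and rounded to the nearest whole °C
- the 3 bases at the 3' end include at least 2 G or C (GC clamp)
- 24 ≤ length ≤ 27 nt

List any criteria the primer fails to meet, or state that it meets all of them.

Base counts: A=1, T=3, G=11, C=11 (length 26).
Tm: Tm = 2·4 + 4·22 = 96°C ✓
GC clamp: 3' end GTC has 2 G/C ✓
length: length 26 ✓

Meets all criteria.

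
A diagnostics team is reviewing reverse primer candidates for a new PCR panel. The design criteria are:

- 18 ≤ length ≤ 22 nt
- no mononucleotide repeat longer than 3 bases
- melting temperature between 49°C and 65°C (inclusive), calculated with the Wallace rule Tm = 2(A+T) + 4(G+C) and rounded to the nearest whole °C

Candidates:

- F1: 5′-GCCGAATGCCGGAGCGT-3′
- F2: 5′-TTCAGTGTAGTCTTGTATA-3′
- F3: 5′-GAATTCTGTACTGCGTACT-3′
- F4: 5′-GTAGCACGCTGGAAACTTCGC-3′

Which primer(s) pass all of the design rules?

F2 and F3.

F1 (17 nt, A=3 T=2 G=7 C=5): length 17, outside 18–22 ✗; longest run = 2 ✓; Tm = 2·5 + 4·12 = 58°C ✓ — fails.
F2 (19 nt, A=4 T=9 G=4 C=2): length 19 ✓; longest run = 2 ✓; Tm = 2·13 + 4·6 = 50°C ✓ — passes.
F3 (19 nt, A=4 T=7 G=4 C=4): length 19 ✓; longest run = 2 ✓; Tm = 2·11 + 4·8 = 54°C ✓ — passes.
F4 (21 nt, A=5 T=4 G=6 C=6): length 21 ✓; longest run = 3 ✓; Tm = 2·9 + 4·12 = 66°C, outside 49–65°C ✗ — fails.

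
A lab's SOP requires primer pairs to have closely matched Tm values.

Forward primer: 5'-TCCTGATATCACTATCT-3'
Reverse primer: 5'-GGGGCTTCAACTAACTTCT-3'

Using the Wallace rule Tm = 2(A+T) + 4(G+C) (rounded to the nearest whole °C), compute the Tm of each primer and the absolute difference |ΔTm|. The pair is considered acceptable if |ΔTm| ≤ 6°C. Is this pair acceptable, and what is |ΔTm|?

|ΔTm| = 10°C; the pair is not acceptable.

Forward: A=4 T=7 G=1 C=5 → Tm = 2·11 + 4·6 = 46°C.
Reverse: A=4 T=6 G=4 C=5 → Tm = 2·10 + 4·9 = 56°C.
|ΔTm| = |46 − 56| = 10°C, > 6°C.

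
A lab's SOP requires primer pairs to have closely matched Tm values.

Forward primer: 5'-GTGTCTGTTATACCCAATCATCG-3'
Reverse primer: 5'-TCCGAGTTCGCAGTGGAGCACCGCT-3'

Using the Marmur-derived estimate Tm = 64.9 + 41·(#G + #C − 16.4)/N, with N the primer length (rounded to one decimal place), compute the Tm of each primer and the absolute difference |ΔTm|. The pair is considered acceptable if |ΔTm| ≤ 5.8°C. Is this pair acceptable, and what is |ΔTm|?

|ΔTm| = 10.7°C; the pair is not acceptable.

Forward: G+C = 10, N = 23 → Tm = 64.9 + 41·(10 − 16.4)/23 = 53.5°C.
Reverse: G+C = 16, N = 25 → Tm = 64.9 + 41·(16 − 16.4)/25 = 64.2°C.
|ΔTm| = |53.5 − 64.2| = 10.7°C, > 5.8°C.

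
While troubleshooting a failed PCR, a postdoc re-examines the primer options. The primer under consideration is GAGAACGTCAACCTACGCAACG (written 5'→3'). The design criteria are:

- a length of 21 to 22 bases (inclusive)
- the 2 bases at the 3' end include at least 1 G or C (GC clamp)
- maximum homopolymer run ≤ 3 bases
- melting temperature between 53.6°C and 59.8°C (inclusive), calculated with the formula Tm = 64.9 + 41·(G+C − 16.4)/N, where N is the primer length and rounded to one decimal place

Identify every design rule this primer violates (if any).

Base counts: A=8, T=2, G=5, C=7 (length 22).
length: length 22 ✓
GC clamp: 3' end CG has 2 G/C ✓
homopolymer run: longest run = 2 ✓
Tm: Tm = 64.9 + 41·(12 − 16.4)/22 = 56.7°C ✓

Meets all criteria.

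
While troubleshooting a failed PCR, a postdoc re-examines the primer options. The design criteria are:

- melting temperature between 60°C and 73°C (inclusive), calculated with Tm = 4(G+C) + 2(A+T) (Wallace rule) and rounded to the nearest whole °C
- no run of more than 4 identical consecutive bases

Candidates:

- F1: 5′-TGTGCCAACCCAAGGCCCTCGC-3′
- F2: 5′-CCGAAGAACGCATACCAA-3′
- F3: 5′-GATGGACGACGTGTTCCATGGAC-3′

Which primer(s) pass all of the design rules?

F1 (22 nt, A=4 T=3 G=5 C=10): Tm = 2·7 + 4·15 = 74°C, outside 60–73°C ✗; longest run = 3 ✓ — fails.
F2 (18 nt, A=8 T=1 G=3 C=6): Tm = 2·9 + 4·9 = 54°C, outside 60–73°C ✗; longest run = 2 ✓ — fails.
F3 (23 nt, A=5 T=5 G=8 C=5): Tm = 2·10 + 4·13 = 72°C ✓; longest run = 2 ✓ — passes.

F3 only.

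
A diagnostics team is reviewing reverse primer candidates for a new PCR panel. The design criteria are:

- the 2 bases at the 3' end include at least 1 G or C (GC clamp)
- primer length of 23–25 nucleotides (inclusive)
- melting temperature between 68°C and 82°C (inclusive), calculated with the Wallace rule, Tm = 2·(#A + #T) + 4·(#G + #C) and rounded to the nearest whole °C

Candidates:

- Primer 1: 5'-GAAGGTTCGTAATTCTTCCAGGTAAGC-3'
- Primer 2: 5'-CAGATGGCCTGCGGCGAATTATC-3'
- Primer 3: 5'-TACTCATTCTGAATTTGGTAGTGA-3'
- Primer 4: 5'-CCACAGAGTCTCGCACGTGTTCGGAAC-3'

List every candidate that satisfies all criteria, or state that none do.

Primer 2 only.

Primer 1 (27 nt, A=7 T=8 G=7 C=5): 3' end GC has 2 G/C ✓; length 27, outside 23–25 ✗; Tm = 2·15 + 4·12 = 78°C ✓ — fails.
Primer 2 (23 nt, A=5 T=5 G=7 C=6): 3' end TC has 1 G/C ✓; length 23 ✓; Tm = 2·10 + 4·13 = 72°C ✓ — passes.
Primer 3 (24 nt, A=6 T=10 G=5 C=3): 3' end GA has 1 G/C ✓; length 24 ✓; Tm = 2·16 + 4·8 = 64°C, outside 68–82°C ✗ — fails.
Primer 4 (27 nt, A=6 T=5 G=7 C=9): 3' end AC has 1 G/C ✓; length 27, outside 23–25 ✗; Tm = 2·11 + 4·16 = 86°C, outside 68–82°C ✗ — fails.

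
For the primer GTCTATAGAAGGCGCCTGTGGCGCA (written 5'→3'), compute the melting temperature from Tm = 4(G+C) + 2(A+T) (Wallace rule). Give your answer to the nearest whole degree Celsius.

80°C

Base counts: A=5, T=5, G=9, C=6 (length 25).
Tm = 2·(5+5) + 4·(9+6) = 2·10 + 4·15 = 20 + 60 = 80°C.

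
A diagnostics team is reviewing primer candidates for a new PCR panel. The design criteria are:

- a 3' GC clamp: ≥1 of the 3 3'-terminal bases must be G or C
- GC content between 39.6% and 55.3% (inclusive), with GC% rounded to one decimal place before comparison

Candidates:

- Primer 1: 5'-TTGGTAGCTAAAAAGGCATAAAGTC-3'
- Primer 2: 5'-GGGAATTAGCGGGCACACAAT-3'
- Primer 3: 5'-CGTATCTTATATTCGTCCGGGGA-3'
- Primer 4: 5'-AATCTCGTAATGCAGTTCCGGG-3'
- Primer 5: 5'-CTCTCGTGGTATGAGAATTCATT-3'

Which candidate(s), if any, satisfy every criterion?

Primer 1 (25 nt, A=10 T=6 G=6 C=3): 3' end GTC has 2 G/C ✓; GC 9/25 = 36.0%, outside 39.6–55.3% ✗ — fails.
Primer 2 (21 nt, A=7 T=3 G=7 C=4): 3' end AAT has 0 G/C, need ≥1 ✗; GC 11/21 = 52.4% ✓ — fails.
Primer 3 (23 nt, A=4 T=8 G=6 C=5): 3' end GGA has 2 G/C ✓; GC 11/23 = 47.8% ✓ — passes.
Primer 4 (22 nt, A=5 T=6 G=6 C=5): 3' end GGG has 3 G/C ✓; GC 11/22 = 50.0% ✓ — passes.
Primer 5 (23 nt, A=5 T=9 G=5 C=4): 3' end ATT has 0 G/C, need ≥1 ✗; GC 9/23 = 39.1%, outside 39.6–55.3% ✗ — fails.

Primer 3 and Primer 4.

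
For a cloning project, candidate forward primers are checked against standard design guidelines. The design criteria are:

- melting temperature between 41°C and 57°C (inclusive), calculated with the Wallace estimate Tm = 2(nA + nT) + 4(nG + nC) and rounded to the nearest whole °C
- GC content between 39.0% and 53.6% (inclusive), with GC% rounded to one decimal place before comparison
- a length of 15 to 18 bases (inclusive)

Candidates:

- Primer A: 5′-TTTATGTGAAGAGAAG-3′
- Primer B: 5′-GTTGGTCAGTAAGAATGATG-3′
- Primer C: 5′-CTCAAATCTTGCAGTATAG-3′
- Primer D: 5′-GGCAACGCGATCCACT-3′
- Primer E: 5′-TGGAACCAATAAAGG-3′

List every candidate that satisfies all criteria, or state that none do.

Primer E only.

Primer A (16 nt, A=6 T=5 G=5 C=0): Tm = 2·11 + 4·5 = 42°C ✓; GC 5/16 = 31.3%, outside 39.0–53.6% ✗; length 16 ✓ — fails.
Primer B (20 nt, A=6 T=6 G=7 C=1): Tm = 2·12 + 4·8 = 56°C ✓; GC 8/20 = 40.0% ✓; length 20, outside 15–18 ✗ — fails.
Primer C (19 nt, A=6 T=6 G=3 C=4): Tm = 2·12 + 4·7 = 52°C ✓; GC 7/19 = 36.8%, outside 39.0–53.6% ✗; length 19, outside 15–18 ✗ — fails.
Primer D (16 nt, A=4 T=2 G=4 C=6): Tm = 2·6 + 4·10 = 52°C ✓; GC 10/16 = 62.5%, outside 39.0–53.6% ✗; length 16 ✓ — fails.
Primer E (15 nt, A=7 T=2 G=4 C=2): Tm = 2·9 + 4·6 = 42°C ✓; GC 6/15 = 40.0% ✓; length 15 ✓ — passes.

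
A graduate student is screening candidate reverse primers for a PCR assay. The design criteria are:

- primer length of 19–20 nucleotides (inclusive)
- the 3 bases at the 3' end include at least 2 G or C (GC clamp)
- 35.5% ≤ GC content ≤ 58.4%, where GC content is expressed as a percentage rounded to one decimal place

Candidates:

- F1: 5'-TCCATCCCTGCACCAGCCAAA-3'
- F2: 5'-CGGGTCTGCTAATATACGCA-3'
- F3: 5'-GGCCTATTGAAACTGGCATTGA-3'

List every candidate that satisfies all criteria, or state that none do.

F2 only.

F1 (21 nt, A=6 T=3 G=2 C=10): length 21, outside 19–20 ✗; 3' end AAA has 0 G/C, need ≥2 ✗; GC 12/21 = 57.1% ✓ — fails.
F2 (20 nt, A=5 T=5 G=5 C=5): length 20 ✓; 3' end GCA has 2 G/C ✓; GC 10/20 = 50.0% ✓ — passes.
F3 (22 nt, A=6 T=6 G=6 C=4): length 22, outside 19–20 ✗; 3' end TGA has 1 G/C, need ≥2 ✗; GC 10/22 = 45.5% ✓ — fails.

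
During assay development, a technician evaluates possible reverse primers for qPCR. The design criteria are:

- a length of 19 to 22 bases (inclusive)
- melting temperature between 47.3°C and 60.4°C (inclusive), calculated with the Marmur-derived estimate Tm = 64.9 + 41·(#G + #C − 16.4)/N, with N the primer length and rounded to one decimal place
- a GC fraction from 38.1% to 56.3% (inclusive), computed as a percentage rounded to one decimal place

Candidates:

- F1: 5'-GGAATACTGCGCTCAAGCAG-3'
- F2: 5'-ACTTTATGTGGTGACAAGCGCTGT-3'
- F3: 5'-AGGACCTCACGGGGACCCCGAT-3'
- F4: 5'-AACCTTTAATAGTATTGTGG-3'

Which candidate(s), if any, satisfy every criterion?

F1 (20 nt, A=6 T=3 G=6 C=5): length 20 ✓; Tm = 64.9 + 41·(11 − 16.4)/20 = 53.8°C ✓; GC 11/20 = 55.0% ✓ — passes.
F2 (24 nt, A=5 T=8 G=7 C=4): length 24, outside 19–22 ✗; Tm = 64.9 + 41·(11 − 16.4)/24 = 55.7°C ✓; GC 11/24 = 45.8% ✓ — fails.
F3 (22 nt, A=5 T=2 G=7 C=8): length 22 ✓; Tm = 64.9 + 41·(15 − 16.4)/22 = 62.3°C, outside 47.3–60.4°C ✗; GC 15/22 = 68.2%, outside 38.1–56.3% ✗ — fails.
F4 (20 nt, A=6 T=8 G=4 C=2): length 20 ✓; Tm = 64.9 + 41·(6 − 16.4)/20 = 43.6°C, outside 47.3–60.4°C ✗; GC 6/20 = 30.0%, outside 38.1–56.3% ✗ — fails.

F1 only.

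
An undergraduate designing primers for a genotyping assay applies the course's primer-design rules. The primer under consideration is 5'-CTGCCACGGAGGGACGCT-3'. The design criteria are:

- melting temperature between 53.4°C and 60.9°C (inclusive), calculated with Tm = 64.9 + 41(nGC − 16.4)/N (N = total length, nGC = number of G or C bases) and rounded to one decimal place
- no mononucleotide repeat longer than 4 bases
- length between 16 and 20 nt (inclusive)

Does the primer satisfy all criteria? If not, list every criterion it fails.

Meets all criteria.

Base counts: A=3, T=2, G=7, C=6 (length 18).
Tm: Tm = 64.9 + 41·(13 − 16.4)/18 = 57.2°C ✓
homopolymer run: longest run = 3 ✓
length: length 18 ✓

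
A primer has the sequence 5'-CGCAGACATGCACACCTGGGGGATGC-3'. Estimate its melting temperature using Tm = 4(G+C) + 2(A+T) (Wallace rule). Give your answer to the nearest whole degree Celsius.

Base counts: A=6, T=3, G=9, C=8 (length 26).
Tm = 2·(6+3) + 4·(9+8) = 2·9 + 4·17 = 18 + 68 = 86°C.

86°C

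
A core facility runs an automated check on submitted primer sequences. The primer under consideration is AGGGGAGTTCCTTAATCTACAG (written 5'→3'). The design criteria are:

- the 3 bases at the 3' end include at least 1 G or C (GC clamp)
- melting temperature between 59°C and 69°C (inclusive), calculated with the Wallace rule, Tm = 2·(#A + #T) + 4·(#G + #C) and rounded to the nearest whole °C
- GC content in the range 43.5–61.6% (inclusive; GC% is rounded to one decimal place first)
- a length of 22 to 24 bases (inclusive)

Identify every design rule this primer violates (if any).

Meets all criteria.

Base counts: A=6, T=6, G=6, C=4 (length 22).
GC clamp: 3' end CAG has 2 G/C ✓
Tm: Tm = 2·12 + 4·10 = 64°C ✓
GC content: GC 10/22 = 45.5% ✓
length: length 22 ✓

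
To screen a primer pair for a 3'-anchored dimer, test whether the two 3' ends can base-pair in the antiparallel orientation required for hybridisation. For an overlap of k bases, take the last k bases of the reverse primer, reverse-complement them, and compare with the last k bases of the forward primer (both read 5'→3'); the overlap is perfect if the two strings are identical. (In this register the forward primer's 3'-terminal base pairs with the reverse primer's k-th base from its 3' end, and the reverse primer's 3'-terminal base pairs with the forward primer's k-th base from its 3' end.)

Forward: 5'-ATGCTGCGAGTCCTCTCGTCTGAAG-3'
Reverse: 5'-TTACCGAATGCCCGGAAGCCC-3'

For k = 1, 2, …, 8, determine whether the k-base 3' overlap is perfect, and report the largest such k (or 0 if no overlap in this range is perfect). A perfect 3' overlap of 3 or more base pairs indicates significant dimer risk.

Last 8 bases (5'→3') — forward …GTCTGAAG, reverse …GGAAGCCC.
Reverse complement of the reverse primer's last 8 bases: GGGCTTCC; its first k bases are the reverse complement of the reverse primer's last k bases, so a perfect k-base overlap needs the forward primer's last k bases to equal them.
Comparing (forward last k vs required): k=1: G vs G ✓; k=2: AG vs GG ✗; k=3: AAG vs GGG ✗; k=4: GAAG vs GGGC ✗; k=5: TGAAG vs GGGCT ✗; k=6: CTGAAG vs GGGCTT ✗; k=7: TCTGAAG vs GGGCTTC ✗; k=8: GTCTGAAG vs GGGCTTCC ✗.
Only k = 1 is perfect, so the longest perfect 3' overlap is 1.

Longest perfect overlap: 1 complementary base pair; below the dimer-risk threshold (threshold 3).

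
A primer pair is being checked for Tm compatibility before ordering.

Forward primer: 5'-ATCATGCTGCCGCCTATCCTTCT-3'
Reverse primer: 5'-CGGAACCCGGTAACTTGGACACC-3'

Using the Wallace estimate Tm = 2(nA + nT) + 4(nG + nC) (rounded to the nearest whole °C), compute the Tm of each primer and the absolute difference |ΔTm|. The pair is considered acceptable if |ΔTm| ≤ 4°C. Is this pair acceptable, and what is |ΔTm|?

|ΔTm| = 4°C; the pair is acceptable.

Forward: A=3 T=8 G=3 C=9 → Tm = 2·11 + 4·12 = 70°C.
Reverse: A=6 T=3 G=6 C=8 → Tm = 2·9 + 4·14 = 74°C.
|ΔTm| = |70 − 74| = 4°C, ≤ 4°C.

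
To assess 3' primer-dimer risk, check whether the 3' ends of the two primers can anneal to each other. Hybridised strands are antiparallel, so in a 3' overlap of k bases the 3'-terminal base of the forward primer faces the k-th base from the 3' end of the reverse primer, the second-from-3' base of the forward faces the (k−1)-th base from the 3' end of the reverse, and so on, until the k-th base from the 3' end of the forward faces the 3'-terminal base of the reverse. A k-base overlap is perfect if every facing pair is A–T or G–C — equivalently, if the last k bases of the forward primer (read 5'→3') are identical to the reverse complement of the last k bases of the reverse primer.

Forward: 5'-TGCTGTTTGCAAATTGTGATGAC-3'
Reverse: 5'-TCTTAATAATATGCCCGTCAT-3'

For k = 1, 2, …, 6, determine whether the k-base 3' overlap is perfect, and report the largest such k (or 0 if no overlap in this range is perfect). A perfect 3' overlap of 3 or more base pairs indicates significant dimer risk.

Last 6 bases (5'→3') — forward …GATGAC, reverse …CGTCAT.
Reverse complement of the reverse primer's last 6 bases: ATGACG; its first k bases are the reverse complement of the reverse primer's last k bases, so a perfect k-base overlap needs the forward primer's last k bases to equal them.
Comparing (forward last k vs required): k=1: C vs A ✗; k=2: AC vs AT ✗; k=3: GAC vs ATG ✗; k=4: TGAC vs ATGA ✗; k=5: ATGAC vs ATGAC ✓; k=6: GATGAC vs ATGACG ✗.
Only k = 5 is perfect, so the longest perfect 3' overlap is 5.

Longest perfect overlap: 5 complementary base pairs; significant dimer risk (threshold 3).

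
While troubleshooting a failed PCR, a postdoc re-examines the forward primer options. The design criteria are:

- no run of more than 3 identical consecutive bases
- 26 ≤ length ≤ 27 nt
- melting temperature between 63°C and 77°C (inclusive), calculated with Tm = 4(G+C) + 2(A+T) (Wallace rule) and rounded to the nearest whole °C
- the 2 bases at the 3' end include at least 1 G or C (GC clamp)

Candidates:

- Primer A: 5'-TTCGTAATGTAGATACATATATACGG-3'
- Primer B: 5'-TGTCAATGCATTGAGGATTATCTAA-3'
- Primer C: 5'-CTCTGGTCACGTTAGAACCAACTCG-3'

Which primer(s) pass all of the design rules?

Primer A (26 nt, A=9 T=9 G=5 C=3): longest run = 2 ✓; length 26 ✓; Tm = 2·18 + 4·8 = 68°C ✓; 3' end GG has 2 G/C ✓ — passes.
Primer B (25 nt, A=8 T=9 G=5 C=3): longest run = 2 ✓; length 25, outside 26–27 ✗; Tm = 2·17 + 4·8 = 66°C ✓; 3' end AA has 0 G/C, need ≥1 ✗ — fails.
Primer C (25 nt, A=6 T=6 G=5 C=8): longest run = 2 ✓; length 25, outside 26–27 ✗; Tm = 2·12 + 4·13 = 76°C ✓; 3' end CG has 2 G/C ✓ — fails.

Primer A only.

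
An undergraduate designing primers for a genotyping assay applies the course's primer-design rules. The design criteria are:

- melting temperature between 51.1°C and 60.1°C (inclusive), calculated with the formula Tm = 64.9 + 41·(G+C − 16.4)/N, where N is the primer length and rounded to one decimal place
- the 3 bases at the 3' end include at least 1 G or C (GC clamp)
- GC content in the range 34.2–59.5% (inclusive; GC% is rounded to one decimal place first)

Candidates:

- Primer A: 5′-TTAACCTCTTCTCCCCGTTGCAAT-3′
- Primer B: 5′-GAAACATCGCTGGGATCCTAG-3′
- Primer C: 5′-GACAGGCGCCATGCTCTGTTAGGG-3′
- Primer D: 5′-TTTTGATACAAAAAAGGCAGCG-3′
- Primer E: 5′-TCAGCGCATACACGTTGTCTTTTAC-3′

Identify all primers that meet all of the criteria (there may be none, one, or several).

Primer B and Primer E.

Primer A (24 nt, A=4 T=9 G=2 C=9): Tm = 64.9 + 41·(11 − 16.4)/24 = 55.7°C ✓; 3' end AAT has 0 G/C, need ≥1 ✗; GC 11/24 = 45.8% ✓ — fails.
Primer B (21 nt, A=6 T=4 G=6 C=5): Tm = 64.9 + 41·(11 − 16.4)/21 = 54.4°C ✓; 3' end TAG has 1 G/C ✓; GC 11/21 = 52.4% ✓ — passes.
Primer C (24 nt, A=4 T=5 G=9 C=6): Tm = 64.9 + 41·(15 − 16.4)/24 = 62.5°C, outside 51.1–60.1°C ✗; 3' end GGG has 3 G/C ✓; GC 15/24 = 62.5%, outside 34.2–59.5% ✗ — fails.
Primer D (22 nt, A=9 T=5 G=5 C=3): Tm = 64.9 + 41·(8 − 16.4)/22 = 49.2°C, outside 51.1–60.1°C ✗; 3' end GCG has 3 G/C ✓; GC 8/22 = 36.4% ✓ — fails.
Primer E (25 nt, A=5 T=9 G=4 C=7): Tm = 64.9 + 41·(11 − 16.4)/25 = 56.0°C ✓; 3' end TAC has 1 G/C ✓; GC 11/25 = 44.0% ✓ — passes.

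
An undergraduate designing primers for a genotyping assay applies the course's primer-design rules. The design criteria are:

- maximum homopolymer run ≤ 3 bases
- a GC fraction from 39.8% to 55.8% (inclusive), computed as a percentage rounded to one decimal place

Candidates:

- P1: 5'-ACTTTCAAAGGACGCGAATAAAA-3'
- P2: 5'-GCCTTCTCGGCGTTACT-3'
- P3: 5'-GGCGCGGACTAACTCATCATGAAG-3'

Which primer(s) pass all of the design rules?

P3 only.

P1 (23 nt, A=11 T=4 G=4 C=4): longest run = 4, exceeds 3 ✗; GC 8/23 = 34.8%, outside 39.8–55.8% ✗ — fails.
P2 (17 nt, A=1 T=6 G=4 C=6): longest run = 2 ✓; GC 10/17 = 58.8%, outside 39.8–55.8% ✗ — fails.
P3 (24 nt, A=7 T=4 G=7 C=6): longest run = 2 ✓; GC 13/24 = 54.2% ✓ — passes.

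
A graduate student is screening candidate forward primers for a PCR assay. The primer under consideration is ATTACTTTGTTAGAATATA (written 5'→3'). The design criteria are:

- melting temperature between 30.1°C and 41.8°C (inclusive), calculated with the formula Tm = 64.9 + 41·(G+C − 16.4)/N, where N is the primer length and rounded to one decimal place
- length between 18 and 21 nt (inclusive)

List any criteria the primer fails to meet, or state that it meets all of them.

Base counts: A=7, T=9, G=2, C=1 (length 19).
Tm: Tm = 64.9 + 41·(3 − 16.4)/19 = 36.0°C ✓
length: length 19 ✓

Meets all criteria.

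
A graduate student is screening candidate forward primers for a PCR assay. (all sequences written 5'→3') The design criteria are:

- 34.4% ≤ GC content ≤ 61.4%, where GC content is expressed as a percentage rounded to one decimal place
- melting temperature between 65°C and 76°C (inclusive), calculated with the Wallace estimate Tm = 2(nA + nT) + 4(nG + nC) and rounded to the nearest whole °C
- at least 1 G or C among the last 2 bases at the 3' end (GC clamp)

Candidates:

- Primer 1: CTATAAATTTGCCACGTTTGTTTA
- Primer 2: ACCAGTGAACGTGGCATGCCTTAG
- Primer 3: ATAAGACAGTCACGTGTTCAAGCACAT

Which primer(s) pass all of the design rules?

Primer 2 only.

Primer 1 (24 nt, A=6 T=11 G=3 C=4): GC 7/24 = 29.2%, outside 34.4–61.4% ✗; Tm = 2·17 + 4·7 = 62°C, outside 65–76°C ✗; 3' end TA has 0 G/C, need ≥1 ✗ — fails.
Primer 2 (24 nt, A=6 T=5 G=7 C=6): GC 13/24 = 54.2% ✓; Tm = 2·11 + 4·13 = 74°C ✓; 3' end AG has 1 G/C ✓ — passes.
Primer 3 (27 nt, A=10 T=6 G=5 C=6): GC 11/27 = 40.7% ✓; Tm = 2·16 + 4·11 = 76°C ✓; 3' end AT has 0 G/C, need ≥1 ✗ — fails.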